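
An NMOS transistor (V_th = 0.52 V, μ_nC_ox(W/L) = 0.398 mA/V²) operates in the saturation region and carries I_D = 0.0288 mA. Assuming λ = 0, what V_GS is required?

V_GS = 0.900 V

In saturation I_D = ½ k_n (V_GS − V_th)², so V_GS − V_th = √(2 I_D / k_n) = √(2 × 0.0288 / 0.398) = 0.38 V.
V_GS = 0.52 + 0.38 = 0.9 V.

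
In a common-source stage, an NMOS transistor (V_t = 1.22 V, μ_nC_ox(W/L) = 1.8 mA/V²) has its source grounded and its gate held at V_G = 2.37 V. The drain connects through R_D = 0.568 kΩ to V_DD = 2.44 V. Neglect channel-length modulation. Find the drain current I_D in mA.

V_GS = V_G = 2.37 V, so V_ov = 2.37 − 1.22 = 1.15 V.
Assume saturation: I_D = ½ k_n V_ov² = 0.5 × 1.8 × 1.15² = 1.19 mA, giving V_DS = V_DD − I_D R_D = 2.44 − 1.19 × 0.568 = 1.76 V.
V_DS = 1.76 V ≥ V_ov = 1.15 V, confirming saturation.

I_D = 1.19 mA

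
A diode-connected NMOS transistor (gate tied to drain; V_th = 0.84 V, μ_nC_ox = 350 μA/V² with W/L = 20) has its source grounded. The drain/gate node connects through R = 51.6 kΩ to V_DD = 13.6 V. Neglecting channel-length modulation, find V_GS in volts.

V_GS = 1.10 V

With gate tied to drain, V_GS = V_DS ≥ V_GS − V_th, so the device is in saturation.
k_n = μ_nC_ox · (W/L) = 7 mA/V².
KCL at the drain: ½ k_n (V_GS − V_th)² = (V_DD − V_GS)/R.
Let x = V_GS − 0.84. Then 181 x² + x − 12.76 = 0, giving x = 0.263 V (positive root), so V_GS = 1.1 V.
I_D = (V_DD − V_GS)/R = (13.6 − 1.1) / 51.6 = 0.242 mA.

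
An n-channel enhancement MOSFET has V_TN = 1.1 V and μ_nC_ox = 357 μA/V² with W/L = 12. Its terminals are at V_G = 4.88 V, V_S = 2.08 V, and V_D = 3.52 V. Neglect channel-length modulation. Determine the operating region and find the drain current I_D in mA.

Triode; I_D = 6.05 mA

V_GS = V_G − V_S = 4.88 − 2.08 = 2.8 V; V_DS = V_D − V_S = 3.52 − 2.08 = 1.44 V.
k_n = μ_nC_ox · (W/L) = 4.284 mA/V².
V_ov = V_GS − V_TN = 2.8 − 1.1 = 1.7 V.
Since V_DS = 1.44 V < V_ov = 1.7 V, the device is in the triode region.
I_D = k_n [V_ov · V_DS − ½ V_DS²] = 4.284 × [1.7 × 1.44 − 0.5 × 1.44²] = 6.05 mA.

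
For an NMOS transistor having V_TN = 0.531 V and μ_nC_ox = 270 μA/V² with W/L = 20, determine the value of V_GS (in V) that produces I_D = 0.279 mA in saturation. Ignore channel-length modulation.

k_n = μ_nC_ox · (W/L) = 5.4 mA/V².
In saturation I_D = ½ k_n (V_GS − V_TN)², so V_GS − V_TN = √(2 I_D / k_n) = √(2 × 0.279 / 5.4) = 0.321 V.
V_GS = 0.531 + 0.321 = 0.852 V.

V_GS = 0.852 V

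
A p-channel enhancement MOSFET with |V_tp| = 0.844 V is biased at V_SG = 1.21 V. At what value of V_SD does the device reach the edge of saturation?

V_SD,sat = 0.366 V

The boundary between triode and saturation is V_SD = V_SG − |V_tp| = V_ov.
V_ov = 1.21 − 0.844 = 0.366 V.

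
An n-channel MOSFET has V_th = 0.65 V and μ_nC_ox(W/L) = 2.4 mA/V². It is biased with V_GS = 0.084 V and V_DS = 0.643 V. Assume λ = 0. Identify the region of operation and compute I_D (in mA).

Cutoff; I_D = 0 mA

V_GS = 0.084 V < V_th = 0.65 V, so the transistor is in cutoff.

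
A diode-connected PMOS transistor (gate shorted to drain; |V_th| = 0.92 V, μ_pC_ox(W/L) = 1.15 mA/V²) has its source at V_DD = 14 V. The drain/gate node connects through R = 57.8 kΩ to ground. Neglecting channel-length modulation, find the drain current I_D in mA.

With gate tied to drain, V_SG = V_SD ≥ V_SG − |V_th|, so the device is in saturation.
KCL at the drain: ½ k_p (V_SG − |V_th|)² = (V_DD − V_SG)/R.
Let x = V_SG − 0.92. Then 33.2 x² + x − 13.08 = 0, giving x = 0.612 V (positive root), so V_SG = 1.53 V.
I_D = (V_DD − V_SG)/R = (14 − 1.53) / 57.8 = 0.216 mA.

I_D = 0.216 mA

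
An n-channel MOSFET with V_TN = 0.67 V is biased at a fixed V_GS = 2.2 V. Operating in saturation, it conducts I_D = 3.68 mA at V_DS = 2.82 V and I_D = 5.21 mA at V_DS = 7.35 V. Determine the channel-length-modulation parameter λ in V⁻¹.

With V_GS fixed, I_D ∝ (1 + λ V_DS) in saturation, so I_D2/I_D1 = (1 + λ V_DS2)/(1 + λ V_DS1).
5.21/3.68 = 1.416 = (1 + 7.35 λ)/(1 + 2.82 λ).
Solving: λ (I_D1 V_DS2 − I_D2 V_DS1) = I_D2 − I_D1, so λ = (5.21 − 3.68) / (3.68 × 7.35 − 5.21 × 2.82) = 1.53 / 12.4 = 0.124 V⁻¹.

λ = 0.124 V⁻¹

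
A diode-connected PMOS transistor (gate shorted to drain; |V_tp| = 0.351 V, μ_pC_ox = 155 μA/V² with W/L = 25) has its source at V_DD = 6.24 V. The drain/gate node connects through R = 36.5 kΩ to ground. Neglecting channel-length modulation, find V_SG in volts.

With gate tied to drain, V_SG = V_SD ≥ V_SG − |V_tp|, so the device is in saturation.
k_p = μ_pC_ox · (W/L) = 3.875 mA/V².
KCL at the drain: ½ k_p (V_SG − |V_tp|)² = (V_DD − V_SG)/R.
Let x = V_SG − 0.351. Then 70.7 x² + x − 5.889 = 0, giving x = 0.282 V (positive root), so V_SG = 0.633 V.
I_D = (V_DD − V_SG)/R = (6.24 − 0.633) / 36.5 = 0.154 mA.

V_SG = 0.633 V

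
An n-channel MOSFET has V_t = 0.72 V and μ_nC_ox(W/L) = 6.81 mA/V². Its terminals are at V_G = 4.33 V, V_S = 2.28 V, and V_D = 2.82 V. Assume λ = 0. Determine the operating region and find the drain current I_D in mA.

V_GS = V_G − V_S = 4.33 − 2.28 = 2.05 V; V_DS = V_D − V_S = 2.82 − 2.28 = 0.54 V.
V_ov = V_GS − V_t = 2.05 − 0.72 = 1.33 V.
Since V_DS = 0.54 V < V_ov = 1.33 V, the device is in the triode region.
I_D = k_n [V_ov · V_DS − ½ V_DS²] = 6.81 × [1.33 × 0.54 − 0.5 × 0.54²] = 3.9 mA.

Triode; I_D = 3.90 mA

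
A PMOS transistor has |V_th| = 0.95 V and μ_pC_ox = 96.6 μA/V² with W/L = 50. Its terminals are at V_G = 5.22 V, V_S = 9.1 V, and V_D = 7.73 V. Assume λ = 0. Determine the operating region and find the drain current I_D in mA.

V_SG = V_S − V_G = 9.1 − 5.22 = 3.88 V; V_SD = V_S − V_D = 9.1 − 7.73 = 1.37 V.
k_p = μ_pC_ox · (W/L) = 4.83 mA/V².
V_ov = V_SG − |V_th| = 3.88 − 0.95 = 2.93 V.
Since V_SD = 1.37 V < V_ov = 2.93 V, the device is in the triode region.
I_D = k_p [V_ov · V_SD − ½ V_SD²] = 4.83 × [2.93 × 1.37 − 0.5 × 1.37²] = 14.9 mA.

Triode; I_D = 14.9 mA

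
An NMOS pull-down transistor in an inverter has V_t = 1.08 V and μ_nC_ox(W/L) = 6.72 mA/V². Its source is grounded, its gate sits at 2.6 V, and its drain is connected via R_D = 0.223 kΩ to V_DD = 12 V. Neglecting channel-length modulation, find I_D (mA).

I_D = 7.76 mA

V_GS = V_G = 2.6 V, so V_ov = 2.6 − 1.08 = 1.52 V.
Assume saturation: I_D = ½ k_n V_ov² = 0.5 × 6.72 × 1.52² = 7.76 mA, giving V_DS = V_DD − I_D R_D = 12 − 7.76 × 0.223 = 10.3 V.
V_DS = 10.3 V ≥ V_ov = 1.52 V, confirming saturation.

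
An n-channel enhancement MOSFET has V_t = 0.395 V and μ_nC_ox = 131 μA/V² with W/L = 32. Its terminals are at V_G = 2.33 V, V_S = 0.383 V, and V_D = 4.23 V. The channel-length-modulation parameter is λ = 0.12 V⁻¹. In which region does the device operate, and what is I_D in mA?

V_GS = V_G − V_S = 2.33 − 0.383 = 1.95 V; V_DS = V_D − V_S = 4.23 − 0.383 = 3.85 V.
k_n = μ_nC_ox · (W/L) = 4.192 mA/V².
V_ov = V_GS − V_t = 1.95 − 0.395 = 1.55 V.
Since V_DS = 3.85 V ≥ V_ov = 1.55 V, the device is in saturation.
I_D = ½ k_n V_ov² (1 + λ V_DS) = 0.5 × 4.192 × 1.55² × (1 + 0.12 × 3.85) = 7.38 mA.

Saturation; I_D = 7.38 mA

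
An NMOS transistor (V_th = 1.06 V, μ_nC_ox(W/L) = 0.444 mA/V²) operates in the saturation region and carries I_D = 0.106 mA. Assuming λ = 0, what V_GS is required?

V_GS = 1.75 V

In saturation I_D = ½ k_n (V_GS − V_th)², so V_GS − V_th = √(2 I_D / k_n) = √(2 × 0.106 / 0.444) = 0.691 V.
V_GS = 1.06 + 0.691 = 1.75 V.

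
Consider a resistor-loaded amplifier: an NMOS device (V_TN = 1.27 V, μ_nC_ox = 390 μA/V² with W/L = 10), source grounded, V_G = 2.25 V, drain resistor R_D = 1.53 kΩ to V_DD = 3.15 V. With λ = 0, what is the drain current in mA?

V_GS = V_G = 2.25 V, so V_ov = 2.25 − 1.27 = 0.98 V.
k_n = μ_nC_ox · (W/L) = 3.9 mA/V².
Assume saturation: I_D = ½ k_n V_ov² = 0.5 × 3.9 × 0.98² = 1.87 mA, giving V_DS = V_DD − I_D R_D = 3.15 − 1.87 × 1.53 = 0.285 V.
But 0.285 V < V_ov = 0.98 V, so the device is actually in triode.
In triode I_D = k_n[V_ov V_DS − ½ V_DS²] and I_D = (V_DD − V_DS)/R_D. Equating: 2.98 V_DS² − 6.848 V_DS + 3.15 = 0, giving V_DS = 0.637 V (the root below V_ov).
I_D = (3.15 − 0.637) / 1.53 = 1.64 mA.

I_D = 1.64 mA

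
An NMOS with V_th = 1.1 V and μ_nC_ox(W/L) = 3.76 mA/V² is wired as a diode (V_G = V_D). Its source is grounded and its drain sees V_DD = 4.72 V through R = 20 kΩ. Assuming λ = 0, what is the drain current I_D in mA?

With gate tied to drain, V_GS = V_DS ≥ V_GS − V_th, so the device is in saturation.
KCL at the drain: ½ k_n (V_GS − V_th)² = (V_DD − V_GS)/R.
Let x = V_GS − 1.1. Then 37.6 x² + x − 3.62 = 0, giving x = 0.297 V (positive root), so V_GS = 1.4 V.
I_D = (V_DD − V_GS)/R = (4.72 − 1.4) / 20 = 0.166 mA.

I_D = 0.166 mA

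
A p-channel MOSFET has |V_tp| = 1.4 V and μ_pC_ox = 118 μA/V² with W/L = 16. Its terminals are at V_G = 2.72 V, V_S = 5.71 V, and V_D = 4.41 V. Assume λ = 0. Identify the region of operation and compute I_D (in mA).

Triode; I_D = 2.31 mA

V_SG = V_S − V_G = 5.71 − 2.72 = 2.99 V; V_SD = V_S − V_D = 5.71 − 4.41 = 1.3 V.
k_p = μ_pC_ox · (W/L) = 1.888 mA/V².
V_ov = V_SG − |V_tp| = 2.99 − 1.4 = 1.59 V.
Since V_SD = 1.3 V < V_ov = 1.59 V, the device is in the triode region.
I_D = k_p [V_ov · V_SD − ½ V_SD²] = 1.888 × [1.59 × 1.3 − 0.5 × 1.3²] = 2.31 mA.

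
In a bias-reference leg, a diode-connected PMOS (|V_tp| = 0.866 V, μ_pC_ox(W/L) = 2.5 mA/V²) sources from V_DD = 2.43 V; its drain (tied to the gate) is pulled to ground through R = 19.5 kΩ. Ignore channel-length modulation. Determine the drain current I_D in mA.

I_D = 0.0682 mA

With gate tied to drain, V_SG = V_SD ≥ V_SG − |V_tp|, so the device is in saturation.
KCL at the drain: ½ k_p (V_SG − |V_tp|)² = (V_DD − V_SG)/R.
Let x = V_SG − 0.866. Then 24.4 x² + x − 1.564 = 0, giving x = 0.234 V (positive root), so V_SG = 1.1 V.
I_D = (V_DD − V_SG)/R = (2.43 − 1.1) / 19.5 = 0.0682 mA.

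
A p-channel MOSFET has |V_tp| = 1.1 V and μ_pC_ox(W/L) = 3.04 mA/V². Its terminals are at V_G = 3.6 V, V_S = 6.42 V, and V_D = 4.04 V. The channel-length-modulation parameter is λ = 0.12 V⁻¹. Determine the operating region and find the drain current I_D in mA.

Saturation; I_D = 5.78 mA

V_SG = V_S − V_G = 6.42 − 3.6 = 2.82 V; V_SD = V_S − V_D = 6.42 − 4.04 = 2.38 V.
V_ov = V_SG − |V_tp| = 2.82 − 1.1 = 1.72 V.
Since V_SD = 2.38 V ≥ V_ov = 1.72 V, the device is in saturation.
I_D = ½ k_p V_ov² (1 + λ V_SD) = 0.5 × 3.04 × 1.72² × (1 + 0.12 × 2.38) = 5.78 mA.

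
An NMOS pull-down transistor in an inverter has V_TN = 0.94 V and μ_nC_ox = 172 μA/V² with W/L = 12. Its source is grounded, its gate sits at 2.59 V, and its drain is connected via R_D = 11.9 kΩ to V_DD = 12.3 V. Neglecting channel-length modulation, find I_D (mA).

I_D = 1.01 mA

V_GS = V_G = 2.59 V, so V_ov = 2.59 − 0.94 = 1.65 V.
k_n = μ_nC_ox · (W/L) = 2.064 mA/V².
Assume saturation: I_D = ½ k_n V_ov² = 0.5 × 2.064 × 1.65² = 2.81 mA, giving V_DS = V_DD − I_D R_D = 12.3 − 2.81 × 11.9 = -21.1 V.
But -21.1 V < V_ov = 1.65 V, so the device is actually in triode.
In triode I_D = k_n[V_ov V_DS − ½ V_DS²] and I_D = (V_DD − V_DS)/R_D. Equating: 12.3 V_DS² − 41.53 V_DS + 12.3 = 0, giving V_DS = 0.328 V (the root below V_ov).
I_D = (12.3 − 0.328) / 11.9 = 1.01 mA.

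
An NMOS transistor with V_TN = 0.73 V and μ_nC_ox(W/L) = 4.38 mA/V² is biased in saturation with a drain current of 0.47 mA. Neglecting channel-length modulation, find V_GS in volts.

V_GS = 1.19 V

In saturation I_D = ½ k_n (V_GS − V_TN)², so V_GS − V_TN = √(2 I_D / k_n) = √(2 × 0.47 / 4.38) = 0.463 V.
V_GS = 0.73 + 0.463 = 1.19 V.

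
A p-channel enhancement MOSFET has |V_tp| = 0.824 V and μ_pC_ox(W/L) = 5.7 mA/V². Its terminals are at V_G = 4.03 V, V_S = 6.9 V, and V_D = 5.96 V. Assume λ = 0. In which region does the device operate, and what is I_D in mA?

Triode; I_D = 8.44 mA

V_SG = V_S − V_G = 6.9 − 4.03 = 2.87 V; V_SD = V_S − V_D = 6.9 − 5.96 = 0.94 V.
V_ov = V_SG − |V_tp| = 2.87 − 0.824 = 2.05 V.
Since V_SD = 0.94 V < V_ov = 2.05 V, the device is in the triode region.
I_D = k_p [V_ov · V_SD − ½ V_SD²] = 5.7 × [2.05 × 0.94 − 0.5 × 0.94²] = 8.44 mA.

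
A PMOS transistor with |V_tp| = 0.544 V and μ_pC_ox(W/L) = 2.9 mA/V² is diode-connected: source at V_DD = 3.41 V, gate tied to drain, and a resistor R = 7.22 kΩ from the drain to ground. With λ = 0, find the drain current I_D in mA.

With gate tied to drain, V_SG = V_SD ≥ V_SG − |V_tp|, so the device is in saturation.
KCL at the drain: ½ k_p (V_SG − |V_tp|)² = (V_DD − V_SG)/R.
Let x = V_SG − 0.544. Then 10.5 x² + x − 2.866 = 0, giving x = 0.478 V (positive root), so V_SG = 1.02 V.
I_D = (V_DD − V_SG)/R = (3.41 − 1.02) / 7.22 = 0.331 mA.

I_D = 0.331 mA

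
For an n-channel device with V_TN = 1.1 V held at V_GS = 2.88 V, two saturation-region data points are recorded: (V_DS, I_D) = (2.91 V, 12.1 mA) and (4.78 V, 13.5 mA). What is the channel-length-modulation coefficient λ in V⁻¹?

λ = 0.0755 V⁻¹

With V_GS fixed, I_D ∝ (1 + λ V_DS) in saturation, so I_D2/I_D1 = (1 + λ V_DS2)/(1 + λ V_DS1).
13.5/12.1 = 1.116 = (1 + 4.78 λ)/(1 + 2.91 λ).
Solving: λ (I_D1 V_DS2 − I_D2 V_DS1) = I_D2 − I_D1, so λ = (13.5 − 12.1) / (12.1 × 4.78 − 13.5 × 2.91) = 1.4 / 18.6 = 0.0755 V⁻¹.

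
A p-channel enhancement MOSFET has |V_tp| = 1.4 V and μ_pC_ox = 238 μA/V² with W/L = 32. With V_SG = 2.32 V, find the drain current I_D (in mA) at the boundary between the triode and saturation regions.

At the boundary V_SD = V_ov = V_SG − |V_tp| = 2.32 − 1.4 = 0.92 V.
k_p = μ_pC_ox · (W/L) = 7.616 mA/V².
I_D = ½ k_p V_ov² = 0.5 × 7.616 × 0.92² = 3.22 mA.

I_D = 3.22 mA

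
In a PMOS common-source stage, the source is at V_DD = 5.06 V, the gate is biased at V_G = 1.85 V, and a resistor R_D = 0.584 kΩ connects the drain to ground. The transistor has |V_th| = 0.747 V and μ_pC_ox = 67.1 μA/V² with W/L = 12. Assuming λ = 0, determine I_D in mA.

V_SG = V_DD − V_G = 5.06 − 1.85 = 3.21 V, so V_ov = 3.21 − 0.747 = 2.46 V.
k_p = μ_pC_ox · (W/L) = 0.8052 mA/V².
Assume saturation: I_D = ½ k_p V_ov² = 0.5 × 0.8052 × 2.46² = 2.44 mA, giving V_SD = V_DD − I_D R_D = 5.06 − 2.44 × 0.584 = 3.63 V.
V_SD = 3.63 V ≥ V_ov = 2.46 V, confirming saturation.

I_D = 2.44 mA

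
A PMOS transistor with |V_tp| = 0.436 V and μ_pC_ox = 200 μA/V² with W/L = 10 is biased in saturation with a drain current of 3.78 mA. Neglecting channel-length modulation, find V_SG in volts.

V_SG = 2.38 V

k_p = μ_pC_ox · (W/L) = 2 mA/V².
In saturation I_D = ½ k_p (V_SG − |V_tp|)², so V_SG − |V_tp| = √(2 I_D / k_p) = √(2 × 3.78 / 2) = 1.94 V.
V_SG = 0.436 + 1.94 = 2.38 V.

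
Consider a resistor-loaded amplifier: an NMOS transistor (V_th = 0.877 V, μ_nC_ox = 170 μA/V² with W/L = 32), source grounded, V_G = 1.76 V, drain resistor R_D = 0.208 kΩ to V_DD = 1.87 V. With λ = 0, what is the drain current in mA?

V_GS = V_G = 1.76 V, so V_ov = 1.76 − 0.877 = 0.883 V.
k_n = μ_nC_ox · (W/L) = 5.44 mA/V².
Assume saturation: I_D = ½ k_n V_ov² = 0.5 × 5.44 × 0.883² = 2.12 mA, giving V_DS = V_DD − I_D R_D = 1.87 − 2.12 × 0.208 = 1.43 V.
V_DS = 1.43 V ≥ V_ov = 0.883 V, confirming saturation.

I_D = 2.12 mA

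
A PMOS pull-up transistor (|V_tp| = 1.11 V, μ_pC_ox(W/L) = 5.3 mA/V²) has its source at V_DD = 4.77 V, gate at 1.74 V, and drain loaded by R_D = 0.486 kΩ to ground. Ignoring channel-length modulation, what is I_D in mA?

V_SG = V_DD − V_G = 4.77 − 1.74 = 3.03 V, so V_ov = 3.03 − 1.11 = 1.92 V.
Assume saturation: I_D = ½ k_p V_ov² = 0.5 × 5.3 × 1.92² = 9.77 mA, giving V_SD = V_DD − I_D R_D = 4.77 − 9.77 × 0.486 = 0.0223 V.
But 0.0223 V < V_ov = 1.92 V, so the device is actually in triode.
In triode I_D = k_p[V_ov V_SD − ½ V_SD²] and I_D = (V_DD − V_SD)/R_D. Equating: 1.29 V_SD² − 5.946 V_SD + 4.77 = 0, giving V_SD = 1.03 V (the root below V_ov).
I_D = (4.77 − 1.03) / 0.486 = 7.69 mA.

I_D = 7.69 mA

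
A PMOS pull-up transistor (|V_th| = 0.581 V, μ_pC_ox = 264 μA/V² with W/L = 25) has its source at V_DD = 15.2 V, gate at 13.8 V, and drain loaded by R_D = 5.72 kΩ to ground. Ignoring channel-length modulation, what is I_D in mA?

I_D = 2.21 mA

V_SG = V_DD − V_G = 15.2 − 13.8 = 1.4 V, so V_ov = 1.4 − 0.581 = 0.819 V.
k_p = μ_pC_ox · (W/L) = 6.6 mA/V².
Assume saturation: I_D = ½ k_p V_ov² = 0.5 × 6.6 × 0.819² = 2.21 mA, giving V_SD = V_DD − I_D R_D = 15.2 − 2.21 × 5.72 = 2.54 V.
V_SD = 2.54 V ≥ V_ov = 0.819 V, confirming saturation.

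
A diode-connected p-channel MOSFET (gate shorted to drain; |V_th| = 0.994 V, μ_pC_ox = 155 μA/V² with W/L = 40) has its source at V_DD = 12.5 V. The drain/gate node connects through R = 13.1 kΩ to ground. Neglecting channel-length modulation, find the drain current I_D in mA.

I_D = 0.839 mA

With gate tied to drain, V_SG = V_SD ≥ V_SG − |V_th|, so the device is in saturation.
k_p = μ_pC_ox · (W/L) = 6.2 mA/V².
KCL at the drain: ½ k_p (V_SG − |V_th|)² = (V_DD − V_SG)/R.
Let x = V_SG − 0.994. Then 40.6 x² + x − 11.51 = 0, giving x = 0.52 V (positive root), so V_SG = 1.51 V.
I_D = (V_DD − V_SG)/R = (12.5 − 1.51) / 13.1 = 0.839 mA.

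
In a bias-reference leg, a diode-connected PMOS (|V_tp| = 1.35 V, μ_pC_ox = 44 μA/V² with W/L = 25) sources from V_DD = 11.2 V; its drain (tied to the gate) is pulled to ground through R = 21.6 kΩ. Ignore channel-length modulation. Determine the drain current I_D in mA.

I_D = 0.416 mA

With gate tied to drain, V_SG = V_SD ≥ V_SG − |V_tp|, so the device is in saturation.
k_p = μ_pC_ox · (W/L) = 1.1 mA/V².
KCL at the drain: ½ k_p (V_SG − |V_tp|)² = (V_DD − V_SG)/R.
Let x = V_SG − 1.35. Then 11.9 x² + x − 9.85 = 0, giving x = 0.869 V (positive root), so V_SG = 2.22 V.
I_D = (V_DD − V_SG)/R = (11.2 − 2.22) / 21.6 = 0.416 mA.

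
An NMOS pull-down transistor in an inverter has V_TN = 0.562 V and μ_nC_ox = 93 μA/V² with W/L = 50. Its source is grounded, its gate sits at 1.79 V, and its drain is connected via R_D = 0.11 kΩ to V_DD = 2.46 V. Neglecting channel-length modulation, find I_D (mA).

V_GS = V_G = 1.79 V, so V_ov = 1.79 − 0.562 = 1.23 V.
k_n = μ_nC_ox · (W/L) = 4.65 mA/V².
Assume saturation: I_D = ½ k_n V_ov² = 0.5 × 4.65 × 1.23² = 3.51 mA, giving V_DS = V_DD − I_D R_D = 2.46 − 3.51 × 0.11 = 2.07 V.
V_DS = 2.07 V ≥ V_ov = 1.23 V, confirming saturation.

I_D = 3.51 mA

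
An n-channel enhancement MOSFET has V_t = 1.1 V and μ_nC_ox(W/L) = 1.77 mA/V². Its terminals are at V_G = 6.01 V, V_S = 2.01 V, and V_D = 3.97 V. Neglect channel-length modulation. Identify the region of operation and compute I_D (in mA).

Triode; I_D = 6.66 mA

V_GS = V_G − V_S = 6.01 − 2.01 = 4 V; V_DS = V_D − V_S = 3.97 − 2.01 = 1.96 V.
V_ov = V_GS − V_t = 4 − 1.1 = 2.9 V.
Since V_DS = 1.96 V < V_ov = 2.9 V, the device is in the triode region.
I_D = k_n [V_ov · V_DS − ½ V_DS²] = 1.77 × [2.9 × 1.96 − 0.5 × 1.96²] = 6.66 mA.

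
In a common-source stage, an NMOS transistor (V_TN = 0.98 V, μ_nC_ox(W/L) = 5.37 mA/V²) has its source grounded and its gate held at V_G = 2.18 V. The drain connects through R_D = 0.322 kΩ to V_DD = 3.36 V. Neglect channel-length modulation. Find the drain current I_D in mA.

I_D = 3.87 mA

V_GS = V_G = 2.18 V, so V_ov = 2.18 − 0.98 = 1.2 V.
Assume saturation: I_D = ½ k_n V_ov² = 0.5 × 5.37 × 1.2² = 3.87 mA, giving V_DS = V_DD − I_D R_D = 3.36 − 3.87 × 0.322 = 2.12 V.
V_DS = 2.12 V ≥ V_ov = 1.2 V, confirming saturation.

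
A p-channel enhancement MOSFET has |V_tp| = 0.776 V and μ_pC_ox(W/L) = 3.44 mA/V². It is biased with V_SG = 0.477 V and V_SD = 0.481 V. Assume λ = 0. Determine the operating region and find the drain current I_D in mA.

V_SG = 0.477 V < |V_tp| = 0.776 V, so the transistor is in cutoff.

Cutoff; I_D = 0 mA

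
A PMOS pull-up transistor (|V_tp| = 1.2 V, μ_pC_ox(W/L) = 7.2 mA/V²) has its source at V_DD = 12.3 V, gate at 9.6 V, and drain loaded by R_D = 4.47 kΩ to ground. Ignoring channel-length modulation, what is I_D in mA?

I_D = 2.69 mA

V_SG = V_DD − V_G = 12.3 − 9.6 = 2.7 V, so V_ov = 2.7 − 1.2 = 1.5 V.
Assume saturation: I_D = ½ k_p V_ov² = 0.5 × 7.2 × 1.5² = 8.1 mA, giving V_SD = V_DD − I_D R_D = 12.3 − 8.1 × 4.47 = -23.9 V.
But -23.9 V < V_ov = 1.5 V, so the device is actually in triode.
In triode I_D = k_p[V_ov V_SD − ½ V_SD²] and I_D = (V_DD − V_SD)/R_D. Equating: 16.1 V_SD² − 49.28 V_SD + 12.3 = 0, giving V_SD = 0.274 V (the root below V_ov).
I_D = (12.3 − 0.274) / 4.47 = 2.69 mA.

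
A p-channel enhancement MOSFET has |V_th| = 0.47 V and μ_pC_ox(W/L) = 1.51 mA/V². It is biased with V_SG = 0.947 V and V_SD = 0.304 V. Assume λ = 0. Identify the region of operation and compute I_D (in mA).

Triode; I_D = 0.149 mA

V_ov = V_SG − |V_th| = 0.947 − 0.47 = 0.477 V.
Since V_SD = 0.304 V < V_ov = 0.477 V, the device is in the triode region.
I_D = k_p [V_ov · V_SD − ½ V_SD²] = 1.51 × [0.477 × 0.304 − 0.5 × 0.304²] = 0.149 mA.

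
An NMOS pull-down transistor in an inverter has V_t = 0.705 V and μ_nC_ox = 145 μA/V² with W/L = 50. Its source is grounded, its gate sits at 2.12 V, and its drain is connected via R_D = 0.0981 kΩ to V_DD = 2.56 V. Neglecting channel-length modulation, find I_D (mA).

V_GS = V_G = 2.12 V, so V_ov = 2.12 − 0.705 = 1.42 V.
k_n = μ_nC_ox · (W/L) = 7.25 mA/V².
Assume saturation: I_D = ½ k_n V_ov² = 0.5 × 7.25 × 1.42² = 7.26 mA, giving V_DS = V_DD − I_D R_D = 2.56 − 7.26 × 0.0981 = 1.85 V.
V_DS = 1.85 V ≥ V_ov = 1.42 V, confirming saturation.

I_D = 7.26 mA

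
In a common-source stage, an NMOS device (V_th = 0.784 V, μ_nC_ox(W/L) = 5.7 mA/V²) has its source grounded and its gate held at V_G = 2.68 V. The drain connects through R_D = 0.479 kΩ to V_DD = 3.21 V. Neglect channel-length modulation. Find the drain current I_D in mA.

V_GS = V_G = 2.68 V, so V_ov = 2.68 − 0.784 = 1.9 V.
Assume saturation: I_D = ½ k_n V_ov² = 0.5 × 5.7 × 1.9² = 10.2 mA, giving V_DS = V_DD − I_D R_D = 3.21 − 10.2 × 0.479 = -1.7 V.
But -1.7 V < V_ov = 1.9 V, so the device is actually in triode.
In triode I_D = k_n[V_ov V_DS − ½ V_DS²] and I_D = (V_DD − V_DS)/R_D. Equating: 1.37 V_DS² − 6.177 V_DS + 3.21 = 0, giving V_DS = 0.599 V (the root below V_ov).
I_D = (3.21 − 0.599) / 0.479 = 5.45 mA.

I_D = 5.45 mA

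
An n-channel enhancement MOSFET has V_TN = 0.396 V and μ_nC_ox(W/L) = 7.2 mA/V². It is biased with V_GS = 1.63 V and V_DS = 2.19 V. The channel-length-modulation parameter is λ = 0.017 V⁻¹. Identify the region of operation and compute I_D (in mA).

V_ov = V_GS − V_TN = 1.63 − 0.396 = 1.23 V.
Since V_DS = 2.19 V ≥ V_ov = 1.23 V, the device is in saturation.
I_D = ½ k_n V_ov² (1 + λ V_DS) = 0.5 × 7.2 × 1.23² × (1 + 0.017 × 2.19) = 5.69 mA.

Saturation; I_D = 5.69 mA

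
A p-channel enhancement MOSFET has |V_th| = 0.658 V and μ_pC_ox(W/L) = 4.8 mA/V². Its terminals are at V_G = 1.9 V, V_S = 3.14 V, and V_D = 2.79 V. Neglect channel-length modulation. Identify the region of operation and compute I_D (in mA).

V_SG = V_S − V_G = 3.14 − 1.9 = 1.24 V; V_SD = V_S − V_D = 3.14 − 2.79 = 0.35 V.
V_ov = V_SG − |V_th| = 1.24 − 0.658 = 0.582 V.
Since V_SD = 0.35 V < V_ov = 0.582 V, the device is in the triode region.
I_D = k_p [V_ov · V_SD − ½ V_SD²] = 4.8 × [0.582 × 0.35 − 0.5 × 0.35²] = 0.684 mA.

Triode; I_D = 0.684 mA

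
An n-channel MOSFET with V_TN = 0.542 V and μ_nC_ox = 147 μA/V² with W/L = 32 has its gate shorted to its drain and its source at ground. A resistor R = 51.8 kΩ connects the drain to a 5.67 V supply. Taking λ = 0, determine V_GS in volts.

V_GS = 0.743 V

With gate tied to drain, V_GS = V_DS ≥ V_GS − V_TN, so the device is in saturation.
k_n = μ_nC_ox · (W/L) = 4.704 mA/V².
KCL at the drain: ½ k_n (V_GS − V_TN)² = (V_DD − V_GS)/R.
Let x = V_GS − 0.542. Then 122 x² + x − 5.128 = 0, giving x = 0.201 V (positive root), so V_GS = 0.743 V.
I_D = (V_DD − V_GS)/R = (5.67 − 0.743) / 51.8 = 0.0951 mA.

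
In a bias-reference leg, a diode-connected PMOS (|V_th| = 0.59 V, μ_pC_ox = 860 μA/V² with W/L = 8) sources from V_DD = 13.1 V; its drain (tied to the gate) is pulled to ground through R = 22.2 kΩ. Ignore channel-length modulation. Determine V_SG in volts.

V_SG = 0.988 V

With gate tied to drain, V_SG = V_SD ≥ V_SG − |V_th|, so the device is in saturation.
k_p = μ_pC_ox · (W/L) = 6.88 mA/V².
KCL at the drain: ½ k_p (V_SG − |V_th|)² = (V_DD − V_SG)/R.
Let x = V_SG − 0.59. Then 76.4 x² + x − 12.51 = 0, giving x = 0.398 V (positive root), so V_SG = 0.988 V.
I_D = (V_DD − V_SG)/R = (13.1 − 0.988) / 22.2 = 0.546 mA.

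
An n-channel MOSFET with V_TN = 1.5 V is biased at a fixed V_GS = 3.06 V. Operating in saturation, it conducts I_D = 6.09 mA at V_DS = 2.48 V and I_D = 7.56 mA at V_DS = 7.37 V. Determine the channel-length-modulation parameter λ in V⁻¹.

λ = 0.0562 V⁻¹

With V_GS fixed, I_D ∝ (1 + λ V_DS) in saturation, so I_D2/I_D1 = (1 + λ V_DS2)/(1 + λ V_DS1).
7.56/6.09 = 1.241 = (1 + 7.37 λ)/(1 + 2.48 λ).
Solving: λ (I_D1 V_DS2 − I_D2 V_DS1) = I_D2 − I_D1, so λ = (7.56 − 6.09) / (6.09 × 7.37 − 7.56 × 2.48) = 1.47 / 26.1 = 0.0562 V⁻¹.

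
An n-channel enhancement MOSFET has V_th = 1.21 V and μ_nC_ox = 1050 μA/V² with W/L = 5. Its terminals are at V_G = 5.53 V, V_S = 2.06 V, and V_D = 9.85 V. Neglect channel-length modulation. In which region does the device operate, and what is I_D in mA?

V_GS = V_G − V_S = 5.53 − 2.06 = 3.47 V; V_DS = V_D − V_S = 9.85 − 2.06 = 7.79 V.
k_n = μ_nC_ox · (W/L) = 5.25 mA/V².
V_ov = V_GS − V_th = 3.47 − 1.21 = 2.26 V.
Since V_DS = 7.79 V ≥ V_ov = 2.26 V, the device is in saturation.
I_D = ½ k_n V_ov² = 0.5 × 5.25 × 2.26² = 13.4 mA.

Saturation; I_D = 13.4 mA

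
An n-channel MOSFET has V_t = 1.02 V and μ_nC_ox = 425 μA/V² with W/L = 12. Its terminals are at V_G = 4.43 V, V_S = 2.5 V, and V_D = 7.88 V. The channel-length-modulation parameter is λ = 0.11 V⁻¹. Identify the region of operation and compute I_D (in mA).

V_GS = V_G − V_S = 4.43 − 2.5 = 1.93 V; V_DS = V_D − V_S = 7.88 − 2.5 = 5.38 V.
k_n = μ_nC_ox · (W/L) = 5.1 mA/V².
V_ov = V_GS − V_t = 1.93 − 1.02 = 0.91 V.
Since V_DS = 5.38 V ≥ V_ov = 0.91 V, the device is in saturation.
I_D = ½ k_n V_ov² (1 + λ V_DS) = 0.5 × 5.1 × 0.91² × (1 + 0.11 × 5.38) = 3.36 mA.

Saturation; I_D = 3.36 mA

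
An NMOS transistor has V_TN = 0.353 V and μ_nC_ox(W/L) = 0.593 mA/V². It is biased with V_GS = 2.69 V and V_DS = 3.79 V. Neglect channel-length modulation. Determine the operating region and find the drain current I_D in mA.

V_ov = V_GS − V_TN = 2.69 − 0.353 = 2.34 V.
Since V_DS = 3.79 V ≥ V_ov = 2.34 V, the device is in saturation.
I_D = ½ k_n V_ov² = 0.5 × 0.593 × 2.34² = 1.62 mA.

Saturation; I_D = 1.62 mA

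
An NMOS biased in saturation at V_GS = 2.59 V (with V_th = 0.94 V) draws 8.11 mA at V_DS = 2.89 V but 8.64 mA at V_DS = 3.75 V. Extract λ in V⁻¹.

With V_GS fixed, I_D ∝ (1 + λ V_DS) in saturation, so I_D2/I_D1 = (1 + λ V_DS2)/(1 + λ V_DS1).
8.64/8.11 = 1.065 = (1 + 3.75 λ)/(1 + 2.89 λ).
Solving: λ (I_D1 V_DS2 − I_D2 V_DS1) = I_D2 − I_D1, so λ = (8.64 − 8.11) / (8.11 × 3.75 − 8.64 × 2.89) = 0.53 / 5.44 = 0.0974 V⁻¹.

λ = 0.0974 V⁻¹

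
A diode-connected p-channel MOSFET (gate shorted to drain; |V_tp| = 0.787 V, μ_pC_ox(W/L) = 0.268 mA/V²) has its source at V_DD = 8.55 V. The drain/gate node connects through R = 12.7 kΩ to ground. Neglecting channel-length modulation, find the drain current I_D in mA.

With gate tied to drain, V_SG = V_SD ≥ V_SG − |V_tp|, so the device is in saturation.
KCL at the drain: ½ k_p (V_SG − |V_tp|)² = (V_DD − V_SG)/R.
Let x = V_SG − 0.787. Then 1.7 x² + x − 7.763 = 0, giving x = 1.86 V (positive root), so V_SG = 2.65 V.
I_D = (V_DD − V_SG)/R = (8.55 − 2.65) / 12.7 = 0.465 mA.

I_D = 0.465 mA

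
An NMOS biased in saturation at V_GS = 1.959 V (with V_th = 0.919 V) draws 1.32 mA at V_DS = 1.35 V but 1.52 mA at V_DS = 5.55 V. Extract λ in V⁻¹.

With V_GS fixed, I_D ∝ (1 + λ V_DS) in saturation, so I_D2/I_D1 = (1 + λ V_DS2)/(1 + λ V_DS1).
1.52/1.32 = 1.152 = (1 + 5.55 λ)/(1 + 1.35 λ).
Solving: λ (I_D1 V_DS2 − I_D2 V_DS1) = I_D2 − I_D1, so λ = (1.52 − 1.32) / (1.32 × 5.55 − 1.52 × 1.35) = 0.2 / 5.27 = 0.0379 V⁻¹.

λ = 0.0379 V⁻¹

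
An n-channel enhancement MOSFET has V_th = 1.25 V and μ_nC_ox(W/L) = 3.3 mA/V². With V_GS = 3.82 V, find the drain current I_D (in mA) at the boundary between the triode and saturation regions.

At the boundary V_DS = V_ov = V_GS − V_th = 3.82 − 1.25 = 2.57 V.
I_D = ½ k_n V_ov² = 0.5 × 3.3 × 2.57² = 10.9 mA.

I_D = 10.9 mA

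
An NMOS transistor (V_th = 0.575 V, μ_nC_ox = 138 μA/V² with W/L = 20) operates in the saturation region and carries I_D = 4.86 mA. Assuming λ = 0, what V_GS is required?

V_GS = 2.45 V

k_n = μ_nC_ox · (W/L) = 2.76 mA/V².
In saturation I_D = ½ k_n (V_GS − V_th)², so V_GS − V_th = √(2 I_D / k_n) = √(2 × 4.86 / 2.76) = 1.88 V.
V_GS = 0.575 + 1.88 = 2.45 V.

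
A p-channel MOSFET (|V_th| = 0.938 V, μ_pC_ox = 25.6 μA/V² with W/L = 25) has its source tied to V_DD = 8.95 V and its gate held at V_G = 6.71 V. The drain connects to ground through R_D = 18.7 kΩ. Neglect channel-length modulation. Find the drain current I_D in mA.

V_SG = V_DD − V_G = 8.95 − 6.71 = 2.24 V, so V_ov = 2.24 − 0.938 = 1.3 V.
k_p = μ_pC_ox · (W/L) = 0.64 mA/V².
Assume saturation: I_D = ½ k_p V_ov² = 0.5 × 0.64 × 1.3² = 0.542 mA, giving V_SD = V_DD − I_D R_D = 8.95 − 0.542 × 18.7 = -1.19 V.
But -1.19 V < V_ov = 1.3 V, so the device is actually in triode.
In triode I_D = k_p[V_ov V_SD − ½ V_SD²] and I_D = (V_DD − V_SD)/R_D. Equating: 5.98 V_SD² − 16.58 V_SD + 8.95 = 0, giving V_SD = 0.734 V (the root below V_ov).
I_D = (8.95 − 0.734) / 18.7 = 0.439 mA.

I_D = 0.439 mA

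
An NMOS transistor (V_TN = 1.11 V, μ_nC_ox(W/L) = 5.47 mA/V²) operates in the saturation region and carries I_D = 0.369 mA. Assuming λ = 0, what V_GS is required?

In saturation I_D = ½ k_n (V_GS − V_TN)², so V_GS − V_TN = √(2 I_D / k_n) = √(2 × 0.369 / 5.47) = 0.367 V.
V_GS = 1.11 + 0.367 = 1.48 V.

V_GS = 1.48 V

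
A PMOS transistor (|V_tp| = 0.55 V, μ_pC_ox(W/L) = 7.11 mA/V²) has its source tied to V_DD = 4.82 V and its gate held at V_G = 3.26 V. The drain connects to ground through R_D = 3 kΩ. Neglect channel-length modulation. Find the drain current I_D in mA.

V_SG = V_DD − V_G = 4.82 − 3.26 = 1.56 V, so V_ov = 1.56 − 0.55 = 1.01 V.
Assume saturation: I_D = ½ k_p V_ov² = 0.5 × 7.11 × 1.01² = 3.63 mA, giving V_SD = V_DD − I_D R_D = 4.82 − 3.63 × 3 = -6.06 V.
But -6.06 V < V_ov = 1.01 V, so the device is actually in triode.
In triode I_D = k_p[V_ov V_SD − ½ V_SD²] and I_D = (V_DD − V_SD)/R_D. Equating: 10.7 V_SD² − 22.54 V_SD + 4.82 = 0, giving V_SD = 0.241 V (the root below V_ov).
I_D = (4.82 − 0.241) / 3 = 1.53 mA.

I_D = 1.53 mA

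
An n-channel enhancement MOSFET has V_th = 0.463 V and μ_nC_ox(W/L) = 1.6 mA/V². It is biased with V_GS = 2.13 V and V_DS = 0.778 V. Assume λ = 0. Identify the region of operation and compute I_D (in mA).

Triode; I_D = 1.59 mA

V_ov = V_GS − V_th = 2.13 − 0.463 = 1.67 V.
Since V_DS = 0.778 V < V_ov = 1.67 V, the device is in the triode region.
I_D = k_n [V_ov · V_DS − ½ V_DS²] = 1.6 × [1.67 × 0.778 − 0.5 × 0.778²] = 1.59 mA.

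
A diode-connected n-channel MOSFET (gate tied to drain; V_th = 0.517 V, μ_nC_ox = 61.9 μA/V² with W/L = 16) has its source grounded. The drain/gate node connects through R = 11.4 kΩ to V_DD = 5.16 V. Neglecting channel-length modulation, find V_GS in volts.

With gate tied to drain, V_GS = V_DS ≥ V_GS − V_th, so the device is in saturation.
k_n = μ_nC_ox · (W/L) = 0.9904 mA/V².
KCL at the drain: ½ k_n (V_GS − V_th)² = (V_DD − V_GS)/R.
Let x = V_GS − 0.517. Then 5.65 x² + x − 4.643 = 0, giving x = 0.823 V (positive root), so V_GS = 1.34 V.
I_D = (V_DD − V_GS)/R = (5.16 − 1.34) / 11.4 = 0.335 mA.

V_GS = 1.34 V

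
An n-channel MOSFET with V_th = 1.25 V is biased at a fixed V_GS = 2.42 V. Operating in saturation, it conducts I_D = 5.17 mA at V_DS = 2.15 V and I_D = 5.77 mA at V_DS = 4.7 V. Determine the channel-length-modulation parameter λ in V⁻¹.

λ = 0.0504 V⁻¹

With V_GS fixed, I_D ∝ (1 + λ V_DS) in saturation, so I_D2/I_D1 = (1 + λ V_DS2)/(1 + λ V_DS1).
5.77/5.17 = 1.116 = (1 + 4.7 λ)/(1 + 2.15 λ).
Solving: λ (I_D1 V_DS2 − I_D2 V_DS1) = I_D2 − I_D1, so λ = (5.77 − 5.17) / (5.17 × 4.7 − 5.77 × 2.15) = 0.6 / 11.9 = 0.0504 V⁻¹.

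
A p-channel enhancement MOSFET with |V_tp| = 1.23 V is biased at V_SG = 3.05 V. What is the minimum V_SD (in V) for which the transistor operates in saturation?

The boundary between triode and saturation is V_SD = V_SG − |V_tp| = V_ov.
V_ov = 3.05 − 1.23 = 1.82 V.

V_SD,sat = 1.82 V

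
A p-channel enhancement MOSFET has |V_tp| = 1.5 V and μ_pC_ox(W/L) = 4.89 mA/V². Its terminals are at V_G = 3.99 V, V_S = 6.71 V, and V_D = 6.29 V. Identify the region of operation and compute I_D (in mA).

Triode; I_D = 2.07 mA

V_SG = V_S − V_G = 6.71 − 3.99 = 2.72 V; V_SD = V_S − V_D = 6.71 − 6.29 = 0.42 V.
V_ov = V_SG − |V_tp| = 2.72 − 1.5 = 1.22 V.
Since V_SD = 0.42 V < V_ov = 1.22 V, the device is in the triode region.
I_D = k_p [V_ov · V_SD − ½ V_SD²] = 4.89 × [1.22 × 0.42 − 0.5 × 0.42²] = 2.07 mA.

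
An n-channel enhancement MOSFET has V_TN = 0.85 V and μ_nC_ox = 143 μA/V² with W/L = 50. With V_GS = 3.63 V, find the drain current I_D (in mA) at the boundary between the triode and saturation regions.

I_D = 27.6 mA

At the boundary V_DS = V_ov = V_GS − V_TN = 3.63 − 0.85 = 2.78 V.
k_n = μ_nC_ox · (W/L) = 7.15 mA/V².
I_D = ½ k_n V_ov² = 0.5 × 7.15 × 2.78² = 27.6 mA.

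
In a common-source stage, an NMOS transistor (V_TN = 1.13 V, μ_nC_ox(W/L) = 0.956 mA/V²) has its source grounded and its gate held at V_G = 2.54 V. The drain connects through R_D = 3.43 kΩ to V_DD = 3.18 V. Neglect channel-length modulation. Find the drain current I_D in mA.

V_GS = V_G = 2.54 V, so V_ov = 2.54 − 1.13 = 1.41 V.
Assume saturation: I_D = ½ k_n V_ov² = 0.5 × 0.956 × 1.41² = 0.95 mA, giving V_DS = V_DD − I_D R_D = 3.18 − 0.95 × 3.43 = -0.0796 V.
But -0.0796 V < V_ov = 1.41 V, so the device is actually in triode.
In triode I_D = k_n[V_ov V_DS − ½ V_DS²] and I_D = (V_DD − V_DS)/R_D. Equating: 1.64 V_DS² − 5.624 V_DS + 3.18 = 0, giving V_DS = 0.714 V (the root below V_ov).
I_D = (3.18 − 0.714) / 3.43 = 0.719 mA.

I_D = 0.719 mA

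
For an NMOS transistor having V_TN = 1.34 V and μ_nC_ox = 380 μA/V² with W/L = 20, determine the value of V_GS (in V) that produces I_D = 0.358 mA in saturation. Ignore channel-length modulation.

k_n = μ_nC_ox · (W/L) = 7.6 mA/V².
In saturation I_D = ½ k_n (V_GS − V_TN)², so V_GS − V_TN = √(2 I_D / k_n) = √(2 × 0.358 / 7.6) = 0.307 V.
V_GS = 1.34 + 0.307 = 1.65 V.

V_GS = 1.65 V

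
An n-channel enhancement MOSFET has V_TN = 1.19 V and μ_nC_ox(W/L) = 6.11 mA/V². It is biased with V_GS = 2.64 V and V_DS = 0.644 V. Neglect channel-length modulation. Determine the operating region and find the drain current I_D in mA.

Triode; I_D = 4.44 mA

V_ov = V_GS − V_TN = 2.64 − 1.19 = 1.45 V.
Since V_DS = 0.644 V < V_ov = 1.45 V, the device is in the triode region.
I_D = k_n [V_ov · V_DS − ½ V_DS²] = 6.11 × [1.45 × 0.644 − 0.5 × 0.644²] = 4.44 mA.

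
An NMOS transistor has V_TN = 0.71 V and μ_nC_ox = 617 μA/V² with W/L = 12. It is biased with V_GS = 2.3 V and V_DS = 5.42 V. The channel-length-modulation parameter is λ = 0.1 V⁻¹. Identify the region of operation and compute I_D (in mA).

k_n = μ_nC_ox · (W/L) = 7.404 mA/V².
V_ov = V_GS − V_TN = 2.3 − 0.71 = 1.59 V.
Since V_DS = 5.42 V ≥ V_ov = 1.59 V, the device is in saturation.
I_D = ½ k_n V_ov² (1 + λ V_DS) = 0.5 × 7.404 × 1.59² × (1 + 0.1 × 5.42) = 14.4 mA.

Saturation; I_D = 14.4 mA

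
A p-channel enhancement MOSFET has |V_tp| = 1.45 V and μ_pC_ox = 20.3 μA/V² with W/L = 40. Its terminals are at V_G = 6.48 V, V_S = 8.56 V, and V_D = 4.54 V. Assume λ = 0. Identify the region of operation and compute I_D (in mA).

Saturation; I_D = 0.161 mA

V_SG = V_S − V_G = 8.56 − 6.48 = 2.08 V; V_SD = V_S − V_D = 8.56 − 4.54 = 4.02 V.
k_p = μ_pC_ox · (W/L) = 0.812 mA/V².
V_ov = V_SG − |V_tp| = 2.08 − 1.45 = 0.63 V.
Since V_SD = 4.02 V ≥ V_ov = 0.63 V, the device is in saturation.
I_D = ½ k_p V_ov² = 0.5 × 0.812 × 0.63² = 0.161 mA.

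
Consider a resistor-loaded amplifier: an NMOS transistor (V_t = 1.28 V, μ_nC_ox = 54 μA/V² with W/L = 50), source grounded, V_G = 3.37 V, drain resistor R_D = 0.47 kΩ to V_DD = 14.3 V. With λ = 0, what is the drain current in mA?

V_GS = V_G = 3.37 V, so V_ov = 3.37 − 1.28 = 2.09 V.
k_n = μ_nC_ox · (W/L) = 2.7 mA/V².
Assume saturation: I_D = ½ k_n V_ov² = 0.5 × 2.7 × 2.09² = 5.9 mA, giving V_DS = V_DD − I_D R_D = 14.3 − 5.9 × 0.47 = 11.5 V.
V_DS = 11.5 V ≥ V_ov = 2.09 V, confirming saturation.

I_D = 5.90 mA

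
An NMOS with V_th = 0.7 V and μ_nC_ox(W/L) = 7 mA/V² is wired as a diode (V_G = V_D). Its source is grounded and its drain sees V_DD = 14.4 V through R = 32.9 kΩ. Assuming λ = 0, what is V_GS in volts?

V_GS = 1.04 V

With gate tied to drain, V_GS = V_DS ≥ V_GS − V_th, so the device is in saturation.
KCL at the drain: ½ k_n (V_GS − V_th)² = (V_DD − V_GS)/R.
Let x = V_GS − 0.7. Then 115 x² + x − 13.7 = 0, giving x = 0.341 V (positive root), so V_GS = 1.04 V.
I_D = (V_DD − V_GS)/R = (14.4 − 1.04) / 32.9 = 0.406 mA.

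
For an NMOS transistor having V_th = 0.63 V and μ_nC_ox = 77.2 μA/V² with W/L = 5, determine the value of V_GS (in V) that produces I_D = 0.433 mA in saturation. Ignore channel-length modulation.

k_n = μ_nC_ox · (W/L) = 0.386 mA/V².
In saturation I_D = ½ k_n (V_GS − V_th)², so V_GS − V_th = √(2 I_D / k_n) = √(2 × 0.433 / 0.386) = 1.5 V.
V_GS = 0.63 + 1.5 = 2.13 V.

V_GS = 2.13 V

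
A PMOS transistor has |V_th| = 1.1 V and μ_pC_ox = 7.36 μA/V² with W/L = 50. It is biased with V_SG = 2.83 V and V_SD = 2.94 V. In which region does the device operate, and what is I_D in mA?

k_p = μ_pC_ox · (W/L) = 0.368 mA/V².
V_ov = V_SG − |V_th| = 2.83 − 1.1 = 1.73 V.
Since V_SD = 2.94 V ≥ V_ov = 1.73 V, the device is in saturation.
I_D = ½ k_p V_ov² = 0.5 × 0.368 × 1.73² = 0.551 mA.

Saturation; I_D = 0.551 mA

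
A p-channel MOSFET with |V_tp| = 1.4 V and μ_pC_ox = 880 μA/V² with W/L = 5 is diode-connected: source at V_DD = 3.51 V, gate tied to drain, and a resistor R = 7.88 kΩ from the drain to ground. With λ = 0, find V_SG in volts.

With gate tied to drain, V_SG = V_SD ≥ V_SG − |V_tp|, so the device is in saturation.
k_p = μ_pC_ox · (W/L) = 4.4 mA/V².
KCL at the drain: ½ k_p (V_SG − |V_tp|)² = (V_DD − V_SG)/R.
Let x = V_SG − 1.4. Then 17.3 x² + x − 2.11 = 0, giving x = 0.321 V (positive root), so V_SG = 1.72 V.
I_D = (V_DD − V_SG)/R = (3.51 − 1.72) / 7.88 = 0.227 mA.

V_SG = 1.72 V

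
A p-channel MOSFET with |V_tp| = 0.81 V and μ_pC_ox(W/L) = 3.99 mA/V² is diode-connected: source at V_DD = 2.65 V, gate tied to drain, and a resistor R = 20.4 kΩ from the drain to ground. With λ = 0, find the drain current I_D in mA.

I_D = 0.0804 mA

With gate tied to drain, V_SG = V_SD ≥ V_SG − |V_tp|, so the device is in saturation.
KCL at the drain: ½ k_p (V_SG − |V_tp|)² = (V_DD − V_SG)/R.
Let x = V_SG − 0.81. Then 40.7 x² + x − 1.84 = 0, giving x = 0.201 V (positive root), so V_SG = 1.01 V.
I_D = (V_DD − V_SG)/R = (2.65 − 1.01) / 20.4 = 0.0804 mA.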